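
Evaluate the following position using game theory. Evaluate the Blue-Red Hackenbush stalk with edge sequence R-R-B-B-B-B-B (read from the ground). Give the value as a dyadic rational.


Edges (from ground): R-R-B-B-B-B-B
By Berlekamp's sign-expansion rule, a Blue-Red Hackenbush stalk has the value of the surreal number whose sign sequence is the edge sequence with B -> + and R -> -.
Sign sequence: --+++++
Trace the sign expansion in the surreal number tree, starting from 0:
Edge 1: R (sign -) -> bounds (-inf, 0), value = -1
Edge 2: R (sign -) -> bounds (-inf, -1), value = -2
Edge 3: B (sign +) -> bounds (-2, -1), value = -3/2
Edge 4: B (sign +) -> bounds (-3/2, -1), value = -5/4
Edge 5: B (sign +) -> bounds (-5/4, -1), value = -9/8
Edge 6: B (sign +) -> bounds (-9/8, -1), value = -17/16
Edge 7: B (sign +) -> bounds (-17/16, -1), value = -33/32
Game value = -33/32

-33/32


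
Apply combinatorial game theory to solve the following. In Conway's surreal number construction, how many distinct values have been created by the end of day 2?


Day 0: {|} = 0 is born. Count = 1.
Day n: the number of surreal numbers born by day n is 2^(n+1) - 1.
By day 0: 2^1 - 1 = 1
By day 1: 2^2 - 1 = 3
By day 2: 2^3 - 1 = 7
By day 2: 7 surreal numbers.

7


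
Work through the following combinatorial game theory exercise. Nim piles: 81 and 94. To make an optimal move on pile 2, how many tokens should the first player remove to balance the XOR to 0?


Piles: 81 and 94
Current XOR: 81 XOR 94 = 15 (non-zero, so this is an N-position).
To make the XOR zero, we need to find a move that balances the piles.
For pile 2 (size 94): target = 94 XOR 15 = 81
We reduce pile 2 from 94 to 81.
Tokens removed: 94 - 81 = 13
Verification: 81 XOR 81 = 0

13


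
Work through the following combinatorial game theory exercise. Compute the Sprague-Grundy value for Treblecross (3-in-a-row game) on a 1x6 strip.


Treblecross: place X on empty cells; 3-in-a-row wins.
Playing within two cells of an existing X lets the opponent win at once, so sensible play treats the cells i-2..i+2 around each X as dead. The player left with no safe cell loses, so this is a normal-play take-away game on strips of safe cells.
Placing X at cell i (0-indexed) of a strip of k safe cells leaves independent strips of sizes max(0, i-2) and max(0, k-i-3). Hence G(k) = mex{ G(max(0,i-2)) XOR G(max(0,k-i-3)) : 0 <= i < k }, with G(0) = 0.
G(1): splits (0,0):0^0=0 -> mex({0}) = 1
G(2): splits (0,0):0^0=0 -> mex({0}) = 1
G(3): splits (0,0):0^0=0 -> mex({0}) = 1
G(4): splits (0,1):0^1=1 (0,0):0^0=0 -> mex({0, 1}) = 2
G(5): splits (0,2):0^1=1 (0,1):0^1=1 (0,0):0^0=0 -> mex({0, 1}) = 2
G(6) = mex({1}) = 0
Therefore G(6) = 0.

0


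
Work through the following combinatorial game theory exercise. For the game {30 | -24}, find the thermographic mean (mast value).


Game = {30 | -24}, a switch {a | b} with numbers a > b.
Its thermograph has left wall a - t and right wall b + t, which meet at t = (a - b)/2, where both equal (a + b)/2. So the mast (mean value) is at (a + b)/2.
Mean = (30 + (-24))/2 = 6/2 = 3

3


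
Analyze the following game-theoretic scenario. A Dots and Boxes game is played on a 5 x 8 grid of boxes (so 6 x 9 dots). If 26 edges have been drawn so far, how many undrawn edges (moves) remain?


Grid: 5 x 8 boxes, i.e. 6 rows and 9 columns of dots.
Horizontal edges: (rows + 1) * cols = 6 * 8 = 48
Vertical edges: rows * (cols + 1) = 5 * 9 = 45
Total edges: 48 + 45 = 93
Edges drawn: 26
Remaining: 93 - 26 = 67

67


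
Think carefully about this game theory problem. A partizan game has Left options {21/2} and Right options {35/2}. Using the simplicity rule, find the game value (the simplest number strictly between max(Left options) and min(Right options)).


Left options: {21/2}, max = 21/2
Right options: {35/2}, min = 35/2
All options are numbers and max(Left) < min(Right), so by the simplicity theorem the value is the simplest (earliest-born) number strictly between 21/2 and 35/2.
Integers 11 through 17 all lie strictly between 21/2 and 35/2.
Among integers, the simplest (lowest birthday = smallest |n|; 0 is born on day 0, +-n on day n) is 11.
No non-integer in the interval can be simpler: if x is a non-integer in the interval, then floor(x) or ceil(x) also lies in the interval (the interval contains an integer), and both are proper prefixes of x's sign expansion, i.e. born earlier. So the game value is 11.
Game value = 11

11


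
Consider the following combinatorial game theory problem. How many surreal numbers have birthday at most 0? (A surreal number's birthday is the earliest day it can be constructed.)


Day 0: {|} = 0 is born. Count = 1.
Day n: the number of surreal numbers born by day n is 2^(n+1) - 1.
By day 0: 2^1 - 1 = 1
By day 0: 1 surreal numbers.

1


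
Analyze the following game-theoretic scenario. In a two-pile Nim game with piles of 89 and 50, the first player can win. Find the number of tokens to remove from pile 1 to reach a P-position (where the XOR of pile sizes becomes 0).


Piles: 89 and 50
Current XOR: 89 XOR 50 = 107 (non-zero, so this is an N-position).
To make the XOR zero, we need to find a move that balances the piles.
For pile 1 (size 89): target = 89 XOR 107 = 50
We reduce pile 1 from 89 to 50.
Tokens removed: 89 - 50 = 39
Verification: 50 XOR 50 = 0

39


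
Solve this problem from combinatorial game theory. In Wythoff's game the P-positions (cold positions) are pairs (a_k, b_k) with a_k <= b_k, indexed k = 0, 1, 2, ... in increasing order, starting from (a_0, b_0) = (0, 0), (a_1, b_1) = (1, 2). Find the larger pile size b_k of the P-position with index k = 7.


By Wythoff's theorem, a_k = floor(k * phi) and b_k = floor(k * phi^2) = a_k + k, where phi = (1 + sqrt(5))/2 is the golden ratio.
phi = (1 + sqrt(5))/2 = 1.618034
phi^2 = phi + 1 = 2.618034
k = 7
k * phi^2 = 7 * 2.618034 = 18.326238
b_7 = floor(k * phi^2) = 18 (check: a_7 + k = 11 + 7 = 18)

18


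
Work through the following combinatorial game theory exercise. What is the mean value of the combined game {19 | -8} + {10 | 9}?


G1 = {19 | -8}, G2 = {10 | 9}
Each is a switch {a | b} with numbers a > b; its mean value is (a + b)/2, and mean value is additive over game sums: m(G1 + G2) = m(G1) + m(G2).
Mean of G1 = (19 + (-8))/2 = 11/2 = 11/2
Mean of G2 = (10 + (9))/2 = 19/2 = 19/2
Mean of G1 + G2 = 11/2 + 19/2 = 15

15


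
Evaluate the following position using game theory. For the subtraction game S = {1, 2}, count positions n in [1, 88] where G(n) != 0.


Subtraction set S = {1, 2}, so G(n) = n mod 3.
G(n) = 0 when n is a multiple of 3.
Multiples of 3 in [1, 88]: 29
N-positions (nonzero Grundy) = 88 - 29 = 59

59


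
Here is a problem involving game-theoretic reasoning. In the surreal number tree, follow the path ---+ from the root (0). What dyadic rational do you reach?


Sign expansion: ---+
Rule: track bounds (lo, hi), initially (-inf, +inf). On '+', the current value becomes lo and we move to the simplest number in (value, hi): value + 1 if hi = +inf, otherwise the midpoint (value + hi)/2. On '-', the current value becomes hi and we move to value - 1 if lo = -inf, otherwise the midpoint (lo + value)/2.
Start at 0.
Step 1: sign = -, move left. Bounds: (-inf, 0). Value = -1
Step 2: sign = -, move left. Bounds: (-inf, -1). Value = -2
Step 3: sign = -, move left. Bounds: (-inf, -2). Value = -3
Step 4: sign = +, move right. Bounds: (-3, -2). Value = -5/2
The surreal number with sign expansion ---+ is -5/2.

-5/2


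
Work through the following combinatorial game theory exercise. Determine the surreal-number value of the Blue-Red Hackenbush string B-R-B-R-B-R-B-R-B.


Edges (from ground): B-R-B-R-B-R-B-R-B
By Berlekamp's sign-expansion rule, a Blue-Red Hackenbush stalk has the value of the surreal number whose sign sequence is the edge sequence with B -> + and R -> -.
Sign sequence: +-+-+-+-+
Trace the sign expansion in the surreal number tree, starting from 0:
Edge 1: B (sign +) -> bounds (0, +inf), value = 1
Edge 2: R (sign -) -> bounds (0, 1), value = 1/2
Edge 3: B (sign +) -> bounds (1/2, 1), value = 3/4
Edge 4: R (sign -) -> bounds (1/2, 3/4), value = 5/8
Edge 5: B (sign +) -> bounds (5/8, 3/4), value = 11/16
Edge 6: R (sign -) -> bounds (5/8, 11/16), value = 21/32
Edge 7: B (sign +) -> bounds (21/32, 11/16), value = 43/64
Edge 8: R (sign -) -> bounds (21/32, 43/64), value = 85/128
Edge 9: B (sign +) -> bounds (85/128, 43/64), value = 171/256
Game value = 171/256

171/256


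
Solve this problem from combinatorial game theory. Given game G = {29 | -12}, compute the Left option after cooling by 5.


Original game: {29 | -12} (a switch {a | b} with a > b).
Cooling by t (for t below the temperature (a - b)/2 = 41/2) taxes each move by t: {a | b} cooled by t is {a - t | b + t}.
Cooling amount: t = 5
Cooled Left option: 29 - 5 = 24
Cooled Right option: -12 + 5 = -7
Cooled game: {24 | -7}
Left option = 24

24


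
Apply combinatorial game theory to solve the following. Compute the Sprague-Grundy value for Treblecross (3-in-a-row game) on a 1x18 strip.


Treblecross: place X on empty cells; 3-in-a-row wins.
Playing within two cells of an existing X lets the opponent win at once, so sensible play treats the cells i-2..i+2 around each X as dead. The player left with no safe cell loses, so this is a normal-play take-away game on strips of safe cells.
Placing X at cell i (0-indexed) of a strip of k safe cells leaves independent strips of sizes max(0, i-2) and max(0, k-i-3). Hence G(k) = mex{ G(max(0,i-2)) XOR G(max(0,k-i-3)) : 0 <= i < k }, with G(0) = 0.
G(1): splits (0,0):0^0=0 -> mex({0}) = 1
G(2): splits (0,0):0^0=0 -> mex({0}) = 1
G(3): splits (0,0):0^0=0 -> mex({0}) = 1
G(4): splits (0,1):0^1=1 (0,0):0^0=0 -> mex({0, 1}) = 2
G(5): splits (0,2):0^1=1 (0,1):0^1=1 (0,0):0^0=0 -> mex({0, 1}) = 2
G(6) = mex({1}) = 0
G(7) = mex({0, 1, 2}) = 3
G(8) = mex({0, 1, 2}) = 3
G(9) = mex({0, 2}) = 1
G(10) = mex({0, 2, 3}) = 1
G(11) = mex({0, 3}) = 1
G(12) = mex({1, 3}) = 0
G(13) = mex({0, 1, 2, 3}) = 4
G(14) = mex({0, 1, 2}) = 3
G(15) = mex({0, 1, 2}) = 3
G(16) = mex({0, 1, 2, 4}) = 3
G(17) = mex({0, 1, 3, 4}) = 2
G(18) = mex({0, 1, 3, 4}) = 2
Therefore G(18) = 2.

2


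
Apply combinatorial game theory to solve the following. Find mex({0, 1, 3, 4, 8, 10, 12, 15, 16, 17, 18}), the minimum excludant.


Set = {0, 1, 3, 4, 8, 10, 12, 15, 16, 17, 18}
0 is in the set.
1 is in the set.
2 is NOT in the set. This is the mex.
mex = 2

2


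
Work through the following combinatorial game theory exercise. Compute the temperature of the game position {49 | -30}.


The game is {49 | -30}, a switch {a | b} with numbers a > b.
Cooling {a | b} by t gives {a - t | b + t}, which stops being hot when a - t = b + t, i.e. at t = (a - b)/2. So the temperature of a switch is (a - b)/2.
Temperature = (Left option - Right option) / 2
= (49 - (-30)) / 2
= 79 / 2
= 79/2

79/2


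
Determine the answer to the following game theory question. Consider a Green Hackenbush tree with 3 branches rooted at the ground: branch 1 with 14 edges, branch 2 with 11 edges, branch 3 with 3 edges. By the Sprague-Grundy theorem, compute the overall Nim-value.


The tree has 3 branches from the ground vertex.
In Green Hackenbush, the Nim-value of a simple path of length k is k.
Branch 1: length 14, Nim-value = 14
Branch 2: length 11, Nim-value = 11
Branch 3: length 3, Nim-value = 3
Total Nim-value = XOR of all branch values:
0 XOR 14 = 14
14 XOR 11 = 5
5 XOR 3 = 6
Nim-value of the tree = 6

6


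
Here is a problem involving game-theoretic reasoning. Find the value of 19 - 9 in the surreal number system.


x = 19, y = 9
x - y = 19 - 9 = 10

10


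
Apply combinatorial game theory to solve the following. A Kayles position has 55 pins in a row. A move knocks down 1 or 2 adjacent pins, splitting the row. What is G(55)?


Kayles: a move removes 1 or 2 adjacent pins from a contiguous row.
Removing pins from a row of k leaves two independent rows (a, b) with a + b = k - 1 (one pin) or a + b = k - 2 (two pins); an end removal gives a = 0.
By Sprague-Grundy, G(k) = mex{ G(a) XOR G(b) } over all these splits. G(0) = 0.
G(1): splits (0,0):0^0=0 -> mex({0}) = 1
G(2): splits (0,1):0^1=1 (0,0):0^0=0 -> mex({0, 1}) = 2
G(3): splits (0,2):0^2=2 (1,1):1^1=0 (0,1):0^1=1 -> mex({0, 1, 2}) = 3
G(4): splits (0,3):0^3=3 (1,2):1^2=3 (0,2):0^2=2 (1,1):1^1=0 -> mex({0, 2, 3}) = 1
G(5): splits (0,4):0^1=1 (1,3):1^3=2 (2,2):2^2=0 (0,3):0^3=3 (1,2):1^2=3 -> mex({0, 1, 2, 3}) = 4
G(6) = mex({0, 1, 2, 4}) = 3
G(7) = mex({0, 1, 3, 4, 5}) = 2
G(8) = mex({0, 2, 3, 5, 6}) = 1
G(9) = mex({0, 1, 2, 3, 6, 7}) = 4
G(10) = mex({0, 1, 3, 4, 5, 7}) = 2
G(11) = mex({0, 1, 2, 3, 4, 5}) = 6
G(12) = mex({0, 1, 2, 3, 5, 6, 7}) = 4
G(13) = mex({0, 2, 3, 4, 6, 7}) = 1
G(14) = mex({0, 1, 4, 5, 6, 7}) = 2
G(15) = mex({0, 1, 2, 3, 4, 5, 6}) = 7
G(16) = mex({0, 2, 3, 5, 6, 7}) = 1
G(17) = mex({0, 1, 2, 3, 5, 6, 7}) = 4
G(18) = mex({0, 1, 2, 4, 5, 6}) = 3
G(19) = mex({0, 1, 3, 4, 5, 7}) = 2
G(20) = mex({0, 2, 3, 4, 5, 6, 7}) = 1
G(21) = mex({0, 1, 2, 3, 5, 6, 7}) = 4
G(22) = mex({0, 1, 2, 3, 4, 5, 7}) = 6
G(23) = mex({0, 1, 2, 3, 4, 5, 6}) = 7
G(24) = mex({0, 1, 2, 3, 5, 6, 7}) = 4
G(25) = mex({0, 2, 3, 4, 6, 7}) = 1
G(26) = mex({0, 1, 3, 4, 5, 6, 7}) = 2
G(27) = mex({0, 1, 2, 3, 4, 5, 6, 7}) = 8
G(28) = mex({0, 1, 2, 3, 4, 6, 7, 8}) = 5
G(29) = mex({0, 1, 2, 3, 5, 6, 7, 8, 9}) = 4
G(30) = mex({0, 1, 2, 3, 4, 5, 6, 9, 10}) = 7
G(31) = mex({0, 1, 3, 4, 5, 7, 10, 11}) = 2
G(32) = mex({0, 2, 3, 4, 5, 6, 7, 9, 11}) = 1
G(33) = mex({0, 1, 2, 3, 4, 5, 6, 7, 9, 12}) = 8
G(34) = mex({0, 1, 2, 3, 4, 5, 7, 8, 11, 12}) = 6
G(35) = mex({0, 1, 2, 3, 4, 5, 6, 8, 9, 10, 11}) = 7
G(36) = mex({0, 1, 2, 3, 5, 6, 7, 9, 10}) = 4
G(37) = mex({0, 2, 3, 4, 6, 7, 9, 10, 11, 12}) = 1
G(38) = mex({0, 1, 3, 4, 5, 6, 7, 9, 10, 11, 12}) = 2
G(39) = mex({0, 1, 2, 4, 5, 6, 7, 9, 10, 12, 14}) = 3
G(40) = mex({0, 2, 3, 4, 6, 7, 11, 12, 14}) = 1
G(41) = mex({0, 1, 2, 3, 5, 6, 7, 9, 10, 11, 12}) = 4
G(42) = mex({0, 1, 2, 3, 4, 5, 6, 9, 10}) = 7
G(43) = mex({0, 1, 3, 4, 5, 7, 9, 10, 12, 15}) = 2
G(44) = mex({0, 2, 3, 4, 5, 6, 7, 9, 10, 12, 15}) = 1
G(45) = mex({0, 1, 2, 3, 4, 5, 6, 7, 9, 10, 12, 14}) = 8
G(46) = mex({0, 1, 3, 4, 5, 7, 8, 11, 12, 14}) = 2
G(47) = mex({0, 1, 2, 3, 4, 5, 6, 8, 9, 10, 11, 12}) = 7
G(48) = mex({0, 1, 2, 3, 5, 6, 7, 9, 10}) = 4
G(49) = mex({0, 2, 3, 4, 6, 7, 9, 10, 11, 12, 15}) = 1
G(50) = mex({0, 1, 4, 5, 6, 7, 9, 11, 12, 14, 15}) = 2
G(51) = mex({0, 1, 2, 3, 4, 5, 6, 7, 9, 12, 14, 15}) = 8
G(52) = mex({0, 2, 3, 4, 5, 6, 7, 8, 11, 12, 15}) = 1
G(53) = mex({0, 1, 2, 3, 5, 6, 7, 8, 9, 10, 11, 12}) = 4
G(54) = mex({0, 1, 2, 3, 4, 5, 6, 9, 10}) = 7
G(55) = mex({0, 1, 3, 4, 5, 7, 9, 10, 11, 12}) = 2
Therefore G(55) = 2.

2


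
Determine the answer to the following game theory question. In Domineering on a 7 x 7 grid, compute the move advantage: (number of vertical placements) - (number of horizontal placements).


Board is 7 x 7 (rows x cols).
Left (vertical) placements: (rows-1) * cols = 6 * 7 = 42
Right (horizontal) placements: rows * (cols-1) = 7 * 6 = 42
Advantage = Left - Right = 42 - 42 = 0

0


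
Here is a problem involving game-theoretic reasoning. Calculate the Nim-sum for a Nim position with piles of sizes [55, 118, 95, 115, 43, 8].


We need the XOR (exclusive or) of all pile sizes.
After XOR-ing pile 1 (size 55): 0 XOR 55 = 55
After XOR-ing pile 2 (size 118): 55 XOR 118 = 65
After XOR-ing pile 3 (size 95): 65 XOR 95 = 30
After XOR-ing pile 4 (size 115): 30 XOR 115 = 109
After XOR-ing pile 5 (size 43): 109 XOR 43 = 70
After XOR-ing pile 6 (size 8): 70 XOR 8 = 78
The Nim-value of this position is 78.

78


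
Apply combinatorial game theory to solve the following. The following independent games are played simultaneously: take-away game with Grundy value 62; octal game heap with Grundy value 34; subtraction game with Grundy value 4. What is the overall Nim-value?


By the Sprague-Grundy theorem, the Grundy value of a sum of games is the XOR of individual Grundy values.
take-away game: Grundy value = 62. Running XOR: 0 XOR 62 = 62
octal game heap: Grundy value = 34. Running XOR: 62 XOR 34 = 28
subtraction game: Grundy value = 4. Running XOR: 28 XOR 4 = 24
The combined Grundy value is 24.

24


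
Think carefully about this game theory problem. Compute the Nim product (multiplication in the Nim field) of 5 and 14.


Nim multiplication is bilinear over XOR: (u XOR v) * w = (u*w) XOR (v*w).
So we split each operand into its bit components and XOR the pairwise Nim products.
5 = 1 + 4 (as XOR of powers of 2).
14 = 2 + 4 + 8 (as XOR of powers of 2).
Using the standard Nim-product table on single bits:
  2*2 = 3,   2*4 = 8,   2*8 = 12,
  4*4 = 6,   4*8 = 11,  8*8 = 13,
and  1*x = x (identity), k*l = l*k (commutative).
Pairwise Nim products:
  1 * 2 = 2
  1 * 4 = 4
  1 * 8 = 8
  4 * 2 = 8
  4 * 4 = 6
  4 * 8 = 11
XOR them: 2 XOR 4 XOR 8 XOR 8 XOR 6 XOR 11 = 11.
Result: 5 * 14 = 11 (in Nim).

11


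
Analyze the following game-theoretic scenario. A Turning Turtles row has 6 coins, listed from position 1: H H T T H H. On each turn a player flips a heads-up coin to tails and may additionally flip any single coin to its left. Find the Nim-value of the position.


Coins: H H T T H H
Key fact: a single head at position k behaves exactly like a Nim heap of size k (turning it to T and optionally flipping a coin at j < k corresponds to moving the heap from k to j, or to 0), and heads combine as a disjunctive sum (two heads at the same place would cancel, matching j XOR j = 0). So the Nim-value is the XOR of the 1-indexed positions of the heads.
Face-up positions (1-indexed): [1, 2, 5, 6]
XOR 0 with 1: 0 XOR 1 = 1
XOR 1 with 2: 1 XOR 2 = 3
XOR 3 with 5: 3 XOR 5 = 6
XOR 6 with 6: 6 XOR 6 = 0
Nim-value = 0

0


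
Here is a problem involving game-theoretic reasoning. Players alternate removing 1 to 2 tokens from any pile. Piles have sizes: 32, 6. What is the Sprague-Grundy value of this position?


Subtraction set: {1, 2}
For this subtraction set, G(n) = n mod 3 (period = max + 1 = 3).
Pile 1 (size 32): G(32) = 32 mod 3 = 2
Pile 2 (size 6): G(6) = 6 mod 3 = 0
Total Grundy value = XOR of all: 2 XOR 0 = 2

2


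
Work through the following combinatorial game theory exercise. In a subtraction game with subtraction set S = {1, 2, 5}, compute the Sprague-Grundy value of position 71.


The subtraction set is S = {1, 2, 5}.
G(k) = mex{ G(k - s) : s in S, s <= k }. We compute iteratively: G(0) = 0.
G(1) = mex({0}) = 1
G(2) = mex({0, 1}) = 2
G(3) = mex({1, 2}) = 0
G(4) = mex({0, 2}) = 1
G(5) = mex({0, 1}) = 2
G(6) = mex({1, 2}) = 0
G(7) = mex({0, 2}) = 1
Observe that G(3)..G(7) = 0, 1, 2, 0, 1 repeats G(0)..G(4) = 0, 1, 2, 0, 1.
For k >= max(S) = 5, G(k) is determined by the previous 5 values G(k-5)..G(k-1); a window of 5 consecutive values has recurred shifted by 3, so by induction G(k + 3) = G(k) for all k >= 0: the sequence is periodic from the start with period 3.
One period: G(0..2) = 0, 1, 2.
71 mod 3 = 2, so G(71) = G(2) = 2.

2


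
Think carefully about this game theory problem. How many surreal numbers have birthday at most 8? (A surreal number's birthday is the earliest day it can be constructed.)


Day 0: {|} = 0 is born. Count = 1.
Day n: the number of surreal numbers born by day n is 2^(n+1) - 1.
By day 0: 2^1 - 1 = 1
By day 1: 2^2 - 1 = 3
By day 2: 2^3 - 1 = 7
By day 3: 2^4 - 1 = 15
By day 4: 2^5 - 1 = 31
By day 5: 2^6 - 1 = 63
By day 6: 2^7 - 1 = 127
By day 7: 2^8 - 1 = 255
By day 8: 2^9 - 1 = 511
By day 8: 511 surreal numbers.

511


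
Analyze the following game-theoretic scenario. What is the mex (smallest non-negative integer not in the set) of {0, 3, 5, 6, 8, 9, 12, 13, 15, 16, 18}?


Set = {0, 3, 5, 6, 8, 9, 12, 13, 15, 16, 18}
0 is in the set.
1 is NOT in the set. This is the mex.
mex = 1

1


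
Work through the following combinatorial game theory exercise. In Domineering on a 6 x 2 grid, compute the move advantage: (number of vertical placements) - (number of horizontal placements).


Board is 6 x 2 (rows x cols).
Left (vertical) placements: (rows-1) * cols = 5 * 2 = 10
Right (horizontal) placements: rows * (cols-1) = 6 * 1 = 6
Advantage = Left - Right = 10 - 6 = 4

4


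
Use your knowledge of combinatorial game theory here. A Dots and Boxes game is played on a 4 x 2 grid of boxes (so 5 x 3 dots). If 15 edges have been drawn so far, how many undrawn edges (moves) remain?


Grid: 4 x 2 boxes, i.e. 5 rows and 3 columns of dots.
Horizontal edges: (rows + 1) * cols = 5 * 2 = 10
Vertical edges: rows * (cols + 1) = 4 * 3 = 12
Total edges: 10 + 12 = 22
Edges drawn: 15
Remaining: 22 - 15 = 7

7


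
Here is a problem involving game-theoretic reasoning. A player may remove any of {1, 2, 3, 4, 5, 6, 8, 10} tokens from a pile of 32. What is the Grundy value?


The subtraction set is S = {1, 2, 3, 4, 5, 6, 8, 10}.
G(k) = mex{ G(k - s) : s in S, s <= k }. We compute iteratively: G(0) = 0.
G(1) = mex({0}) = 1
G(2) = mex({0, 1}) = 2
G(3) = mex({0, 1, 2}) = 3
G(4) = mex({0, 1, 2, 3}) = 4
G(5) = mex({0, 1, 2, 3, 4}) = 5
G(6) = mex({0, 1, 2, 3, 4, 5}) = 6
G(7) = mex({1, 2, 3, 4, 5, 6}) = 0
G(8) = mex({0, 2, 3, 4, 5, 6}) = 1
G(9) = mex({0, 1, 3, 4, 5, 6}) = 2
G(10) = mex({0, 1, 2, 4, 5, 6}) = 3
G(11) = mex({0, 1, 2, 3, 5, 6}) = 4
G(12) = mex({0, 1, 2, 3, 4, 6}) = 5
G(13) = mex({0, 1, 2, 3, 4, 5}) = 6
G(14) = mex({1, 2, 3, 4, 5, 6}) = 0
G(15) = mex({0, 2, 3, 4, 5, 6}) = 1
G(16) = mex({0, 1, 3, 4, 5, 6}) = 2
Observe that G(7)..G(16) = 0, 1, 2, 3, 4, 5, 6, 0, 1, 2 repeats G(0)..G(9) = 0, 1, 2, 3, 4, 5, 6, 0, 1, 2.
For k >= max(S) = 10, G(k) is determined by the previous 10 values G(k-10)..G(k-1); a window of 10 consecutive values has recurred shifted by 7, so by induction G(k + 7) = G(k) for all k >= 0: the sequence is periodic from the start with period 7.
One period: G(0..6) = 0, 1, 2, 3, 4, 5, 6.
32 mod 7 = 4, so G(32) = G(4) = 4.

4


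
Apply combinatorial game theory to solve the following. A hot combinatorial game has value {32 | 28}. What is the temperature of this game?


The game is {32 | 28}, a switch {a | b} with numbers a > b.
Cooling {a | b} by t gives {a - t | b + t}, which stops being hot when a - t = b + t, i.e. at t = (a - b)/2. So the temperature of a switch is (a - b)/2.
Temperature = (Left option - Right option) / 2
= (32 - (28)) / 2
= 4 / 2
= 2

2


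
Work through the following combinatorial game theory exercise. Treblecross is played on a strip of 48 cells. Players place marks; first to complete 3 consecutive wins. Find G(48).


Treblecross: place X on empty cells; 3-in-a-row wins.
Playing within two cells of an existing X lets the opponent win at once, so sensible play treats the cells i-2..i+2 around each X as dead. The player left with no safe cell loses, so this is a normal-play take-away game on strips of safe cells.
Placing X at cell i (0-indexed) of a strip of k safe cells leaves independent strips of sizes max(0, i-2) and max(0, k-i-3). Hence G(k) = mex{ G(max(0,i-2)) XOR G(max(0,k-i-3)) : 0 <= i < k }, with G(0) = 0.
G(1): splits (0,0):0^0=0 -> mex({0}) = 1
G(2): splits (0,0):0^0=0 -> mex({0}) = 1
G(3): splits (0,0):0^0=0 -> mex({0}) = 1
G(4): splits (0,1):0^1=1 (0,0):0^0=0 -> mex({0, 1}) = 2
G(5): splits (0,2):0^1=1 (0,1):0^1=1 (0,0):0^0=0 -> mex({0, 1}) = 2
G(6) = mex({1}) = 0
G(7) = mex({0, 1, 2}) = 3
G(8) = mex({0, 1, 2}) = 3
G(9) = mex({0, 2}) = 1
G(10) = mex({0, 2, 3}) = 1
G(11) = mex({0, 3}) = 1
G(12) = mex({1, 3}) = 0
G(13) = mex({0, 1, 2, 3}) = 4
G(14) = mex({0, 1, 2}) = 3
G(15) = mex({0, 1, 2}) = 3
G(16) = mex({0, 1, 2, 4}) = 3
G(17) = mex({0, 1, 3, 4}) = 2
G(18) = mex({0, 1, 3, 4}) = 2
G(19) = mex({0, 1, 3, 5}) = 2
G(20) = mex({0, 1, 2, 3, 5}) = 4
G(21) = mex({0, 1, 2, 3, 5}) = 4
G(22) = mex({1, 2, 6}) = 0
G(23) = mex({0, 1, 2, 3, 4, 6}) = 5
G(24) = mex({0, 1, 2, 3, 4}) = 5
G(25) = mex({0, 1, 3, 4, 7}) = 2
G(26) = mex({0, 1, 3, 4, 5, 7}) = 2
G(27) = mex({0, 1, 3, 5}) = 2
G(28) = mex({0, 1, 2, 5}) = 3
G(29) = mex({0, 1, 2, 4, 5, 6}) = 3
G(30) = mex({1, 2, 4, 6}) = 0
G(31) = mex({0, 1, 2, 3, 4, 6}) = 5
G(32) = mex({1, 2, 3, 4, 7}) = 0
G(33) = mex({0, 3, 7}) = 1
G(34) = mex({0, 2, 3, 5, 7}) = 1
G(35) = mex({0, 2, 3, 5, 6}) = 1
G(36) = mex({0, 1, 2, 5, 6}) = 3
G(37) = mex({0, 1, 2, 4, 5, 6}) = 3
G(38) = mex({0, 1, 2, 4}) = 3
G(39) = mex({0, 1, 2, 3, 4, 7}) = 5
G(40) = mex({0, 1, 2, 3, 4, 5, 7}) = 6
G(41) = mex({0, 1, 2, 3, 5, 7}) = 4
G(42) = mex({0, 1, 2, 3, 5, 6, 7}) = 4
G(43) = mex({0, 2, 3, 5, 6}) = 1
G(44) = mex({1, 2, 3, 4, 5, 6}) = 0
G(45) = mex({0, 1, 2, 3, 4, 6, 7}) = 5
G(46) = mex({0, 1, 2, 3, 4, 7}) = 5
G(47) = mex({0, 1, 2, 3, 4, 5, 7}) = 6
G(48) = mex({0, 1, 2, 3, 4, 5, 7}) = 6
Therefore G(48) = 6.

6


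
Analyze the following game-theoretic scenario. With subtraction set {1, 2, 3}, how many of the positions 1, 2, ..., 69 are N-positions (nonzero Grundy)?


Subtraction set S = {1, 2, 3}, so G(n) = n mod 4.
G(n) = 0 when n is a multiple of 4.
Multiples of 4 in [1, 69]: 17
N-positions (nonzero Grundy) = 69 - 17 = 52

52


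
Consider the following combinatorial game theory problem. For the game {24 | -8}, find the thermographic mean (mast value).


Game = {24 | -8}, a switch {a | b} with numbers a > b.
Its thermograph has left wall a - t and right wall b + t, which meet at t = (a - b)/2, where both equal (a + b)/2. So the mast (mean value) is at (a + b)/2.
Mean = (24 + (-8))/2 = 16/2 = 8

8


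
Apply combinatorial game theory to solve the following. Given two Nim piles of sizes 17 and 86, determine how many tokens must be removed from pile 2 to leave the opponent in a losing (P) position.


Piles: 17 and 86
Current XOR: 17 XOR 86 = 71 (non-zero, so this is an N-position).
To make the XOR zero, we need to find a move that balances the piles.
For pile 2 (size 86): target = 86 XOR 71 = 17
We reduce pile 2 from 86 to 17.
Tokens removed: 86 - 17 = 69
Verification: 17 XOR 17 = 0

69


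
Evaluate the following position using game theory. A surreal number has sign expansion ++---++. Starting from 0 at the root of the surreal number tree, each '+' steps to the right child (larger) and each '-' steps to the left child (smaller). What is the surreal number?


Sign expansion: ++---++
Rule: track bounds (lo, hi), initially (-inf, +inf). On '+', the current value becomes lo and we move to the simplest number in (value, hi): value + 1 if hi = +inf, otherwise the midpoint (value + hi)/2. On '-', the current value becomes hi and we move to value - 1 if lo = -inf, otherwise the midpoint (lo + value)/2.
Start at 0.
Step 1: sign = +, move right. Bounds: (0, +inf). Value = 1
Step 2: sign = +, move right. Bounds: (1, +inf). Value = 2
Step 3: sign = -, move left. Bounds: (1, 2). Value = 3/2
Step 4: sign = -, move left. Bounds: (1, 3/2). Value = 5/4
Step 5: sign = -, move left. Bounds: (1, 5/4). Value = 9/8
Step 6: sign = +, move right. Bounds: (9/8, 5/4). Value = 19/16
Step 7: sign = +, move right. Bounds: (19/16, 5/4). Value = 39/32
The surreal number with sign expansion ++---++ is 39/32.

39/32


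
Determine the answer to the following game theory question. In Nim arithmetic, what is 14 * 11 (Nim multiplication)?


Nim multiplication is bilinear over XOR: (u XOR v) * w = (u*w) XOR (v*w).
So we split each operand into its bit components and XOR the pairwise Nim products.
14 = 2 + 4 + 8 (as XOR of powers of 2).
11 = 1 + 2 + 8 (as XOR of powers of 2).
Using the standard Nim-product table on single bits:
  2*2 = 3,   2*4 = 8,   2*8 = 12,
  4*4 = 6,   4*8 = 11,  8*8 = 13,
and  1*x = x (identity), k*l = l*k (commutative).
Pairwise Nim products:
  2 * 1 = 2
  2 * 2 = 3
  2 * 8 = 12
  4 * 1 = 4
  4 * 2 = 8
  4 * 8 = 11
  8 * 1 = 8
  8 * 2 = 12
  8 * 8 = 13
XOR them: 2 XOR 3 XOR 12 XOR 4 XOR 8 XOR 11 XOR 8 XOR 12 XOR 13 = 3.
Result: 14 * 11 = 3 (in Nim).

3


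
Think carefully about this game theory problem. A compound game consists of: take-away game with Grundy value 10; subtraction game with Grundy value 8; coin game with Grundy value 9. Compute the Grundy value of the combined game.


By the Sprague-Grundy theorem, the Grundy value of a sum of games is the XOR of individual Grundy values.
take-away game: Grundy value = 10. Running XOR: 0 XOR 10 = 10
subtraction game: Grundy value = 8. Running XOR: 10 XOR 8 = 2
coin game: Grundy value = 9. Running XOR: 2 XOR 9 = 11
The combined Grundy value is 11.

11


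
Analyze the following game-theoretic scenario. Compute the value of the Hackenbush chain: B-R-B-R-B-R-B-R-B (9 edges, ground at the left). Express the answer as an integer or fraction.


Edges (from ground): B-R-B-R-B-R-B-R-B
By Berlekamp's sign-expansion rule, a Blue-Red Hackenbush stalk has the value of the surreal number whose sign sequence is the edge sequence with B -> + and R -> -.
Sign sequence: +-+-+-+-+
Trace the sign expansion in the surreal number tree, starting from 0:
Edge 1: B (sign +) -> bounds (0, +inf), value = 1
Edge 2: R (sign -) -> bounds (0, 1), value = 1/2
Edge 3: B (sign +) -> bounds (1/2, 1), value = 3/4
Edge 4: R (sign -) -> bounds (1/2, 3/4), value = 5/8
Edge 5: B (sign +) -> bounds (5/8, 3/4), value = 11/16
Edge 6: R (sign -) -> bounds (5/8, 11/16), value = 21/32
Edge 7: B (sign +) -> bounds (21/32, 11/16), value = 43/64
Edge 8: R (sign -) -> bounds (21/32, 43/64), value = 85/128
Edge 9: B (sign +) -> bounds (85/128, 43/64), value = 171/256
Game value = 171/256

171/256


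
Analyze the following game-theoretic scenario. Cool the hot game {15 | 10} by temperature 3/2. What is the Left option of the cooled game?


Original game: {15 | 10} (a switch {a | b} with a > b).
Cooling by t (for t below the temperature (a - b)/2 = 5/2) taxes each move by t: {a | b} cooled by t is {a - t | b + t}.
Cooling amount: t = 3/2
Cooled Left option: 15 - 3/2 = 27/2
Cooled Right option: 10 + 3/2 = 23/2
Cooled game: {27/2 | 23/2}
Left option = 27/2

27/2


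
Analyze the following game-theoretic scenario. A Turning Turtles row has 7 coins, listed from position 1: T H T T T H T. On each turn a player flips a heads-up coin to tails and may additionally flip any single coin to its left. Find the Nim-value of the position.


Coins: T H T T T H T
Key fact: a single head at position k behaves exactly like a Nim heap of size k (turning it to T and optionally flipping a coin at j < k corresponds to moving the heap from k to j, or to 0), and heads combine as a disjunctive sum (two heads at the same place would cancel, matching j XOR j = 0). So the Nim-value is the XOR of the 1-indexed positions of the heads.
Face-up positions (1-indexed): [2, 6]
XOR 0 with 2: 0 XOR 2 = 2
XOR 2 with 6: 2 XOR 6 = 4
Nim-value = 4

4


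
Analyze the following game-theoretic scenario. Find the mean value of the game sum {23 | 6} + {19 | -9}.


G1 = {23 | 6}, G2 = {19 | -9}
Each is a switch {a | b} with numbers a > b; its mean value is (a + b)/2, and mean value is additive over game sums: m(G1 + G2) = m(G1) + m(G2).
Mean of G1 = (23 + (6))/2 = 29/2 = 29/2
Mean of G2 = (19 + (-9))/2 = 10/2 = 5
Mean of G1 + G2 = 29/2 + 5 = 39/2

39/2


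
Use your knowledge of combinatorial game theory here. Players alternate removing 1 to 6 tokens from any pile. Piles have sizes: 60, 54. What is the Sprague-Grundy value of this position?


Subtraction set: {1, 2, 3, 4, 5, 6}
For this subtraction set, G(n) = n mod 7 (period = max + 1 = 7).
Pile 1 (size 60): G(60) = 60 mod 7 = 4
Pile 2 (size 54): G(54) = 54 mod 7 = 5
Total Grundy value = XOR of all: 4 XOR 5 = 1

1


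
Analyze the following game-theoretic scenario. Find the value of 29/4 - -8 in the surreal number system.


x = 29/4, y = -8
Converting to common denominator: 4
x = 29/4, y = -32/4
x - y = 29/4 - -8 = 61/4

61/4


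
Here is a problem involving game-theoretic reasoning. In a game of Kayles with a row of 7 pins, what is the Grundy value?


Kayles: a move removes 1 or 2 adjacent pins from a contiguous row.
Removing pins from a row of k leaves two independent rows (a, b) with a + b = k - 1 (one pin) or a + b = k - 2 (two pins); an end removal gives a = 0.
By Sprague-Grundy, G(k) = mex{ G(a) XOR G(b) } over all these splits. G(0) = 0.
G(1): splits (0,0):0^0=0 -> mex({0}) = 1
G(2): splits (0,1):0^1=1 (0,0):0^0=0 -> mex({0, 1}) = 2
G(3): splits (0,2):0^2=2 (1,1):1^1=0 (0,1):0^1=1 -> mex({0, 1, 2}) = 3
G(4): splits (0,3):0^3=3 (1,2):1^2=3 (0,2):0^2=2 (1,1):1^1=0 -> mex({0, 2, 3}) = 1
G(5): splits (0,4):0^1=1 (1,3):1^3=2 (2,2):2^2=0 (0,3):0^3=3 (1,2):1^2=3 -> mex({0, 1, 2, 3}) = 4
G(6) = mex({0, 1, 2, 4}) = 3
G(7) = mex({0, 1, 3, 4, 5}) = 2
Therefore G(7) = 2.

2


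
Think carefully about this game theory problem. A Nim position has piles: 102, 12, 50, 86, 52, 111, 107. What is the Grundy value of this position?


We need the XOR (exclusive or) of all pile sizes.
After XOR-ing pile 1 (size 102): 0 XOR 102 = 102
After XOR-ing pile 2 (size 12): 102 XOR 12 = 106
After XOR-ing pile 3 (size 50): 106 XOR 50 = 88
After XOR-ing pile 4 (size 86): 88 XOR 86 = 14
After XOR-ing pile 5 (size 52): 14 XOR 52 = 58
After XOR-ing pile 6 (size 111): 58 XOR 111 = 85
After XOR-ing pile 7 (size 107): 85 XOR 107 = 62
The Nim-value of this position is 62.

62


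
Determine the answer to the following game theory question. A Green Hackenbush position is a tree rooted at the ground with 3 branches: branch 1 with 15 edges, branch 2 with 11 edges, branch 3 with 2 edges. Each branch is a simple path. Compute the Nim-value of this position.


The tree has 3 branches from the ground vertex.
In Green Hackenbush, the Nim-value of a simple path of length k is k.
Branch 1: length 15, Nim-value = 15
Branch 2: length 11, Nim-value = 11
Branch 3: length 2, Nim-value = 2
Total Nim-value = XOR of all branch values:
0 XOR 15 = 15
15 XOR 11 = 4
4 XOR 2 = 6
Nim-value of the tree = 6

6


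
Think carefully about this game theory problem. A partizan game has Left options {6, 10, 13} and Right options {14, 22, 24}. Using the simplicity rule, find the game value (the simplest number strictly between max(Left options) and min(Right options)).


Left options: {6, 10, 13}, max = 13
Right options: {14, 22, 24}, min = 14
All options are numbers and max(Left) < min(Right), so by the simplicity theorem the value is the simplest (earliest-born) number strictly between 13 and 14.
No integer lies strictly between 13 and 14, so the value is the dyadic rational m/2^k in the interval with the smallest k (then m odd); search k = 1, 2, ...:
Denominator 2: 27/2 lies strictly between 13 and 14 -- found.
The simplest number in the interval is 27/2.
Game value = 27/2

27/2


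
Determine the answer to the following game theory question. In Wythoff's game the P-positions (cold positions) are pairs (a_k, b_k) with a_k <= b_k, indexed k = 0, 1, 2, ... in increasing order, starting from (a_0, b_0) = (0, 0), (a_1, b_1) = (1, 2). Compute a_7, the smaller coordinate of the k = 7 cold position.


By Wythoff's theorem, a_k = floor(k * phi) and b_k = floor(k * phi^2) = a_k + k, where phi = (1 + sqrt(5))/2 is the golden ratio.
phi = (1 + sqrt(5))/2 = 1.618034
k = 7
k * phi = 7 * 1.618034 = 11.326238
a_7 = floor(k * phi) = 11

11


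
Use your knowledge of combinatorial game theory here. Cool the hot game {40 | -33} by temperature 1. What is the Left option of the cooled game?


Original game: {40 | -33} (a switch {a | b} with a > b).
Cooling by t (for t below the temperature (a - b)/2 = 73/2) taxes each move by t: {a | b} cooled by t is {a - t | b + t}.
Cooling amount: t = 1
Cooled Left option: 40 - 1 = 39
Cooled Right option: -33 + 1 = -32
Cooled game: {39 | -32}
Left option = 39

39


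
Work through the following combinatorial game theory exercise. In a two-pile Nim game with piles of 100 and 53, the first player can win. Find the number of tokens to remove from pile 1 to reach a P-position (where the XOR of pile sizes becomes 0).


Piles: 100 and 53
Current XOR: 100 XOR 53 = 81 (non-zero, so this is an N-position).
To make the XOR zero, we need to find a move that balances the piles.
For pile 1 (size 100): target = 100 XOR 81 = 53
We reduce pile 1 from 100 to 53.
Tokens removed: 100 - 53 = 47
Verification: 53 XOR 53 = 0

47


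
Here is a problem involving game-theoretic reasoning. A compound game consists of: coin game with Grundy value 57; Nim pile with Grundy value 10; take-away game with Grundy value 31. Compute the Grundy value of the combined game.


By the Sprague-Grundy theorem, the Grundy value of a sum of games is the XOR of individual Grundy values.
coin game: Grundy value = 57. Running XOR: 0 XOR 57 = 57
Nim pile: Grundy value = 10. Running XOR: 57 XOR 10 = 51
take-away game: Grundy value = 31. Running XOR: 51 XOR 31 = 44
The combined Grundy value is 44.

44


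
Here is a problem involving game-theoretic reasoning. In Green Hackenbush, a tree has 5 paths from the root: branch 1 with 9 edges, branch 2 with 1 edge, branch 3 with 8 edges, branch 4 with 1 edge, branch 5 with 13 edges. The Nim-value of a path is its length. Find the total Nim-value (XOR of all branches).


The tree has 5 branches from the ground vertex.
In Green Hackenbush, the Nim-value of a simple path of length k is k.
Branch 1: length 9, Nim-value = 9
Branch 2: length 1, Nim-value = 1
Branch 3: length 8, Nim-value = 8
Branch 4: length 1, Nim-value = 1
Branch 5: length 13, Nim-value = 13
Total Nim-value = XOR of all branch values:
0 XOR 9 = 9
9 XOR 1 = 8
8 XOR 8 = 0
0 XOR 1 = 1
1 XOR 13 = 12
Nim-value of the tree = 12

12


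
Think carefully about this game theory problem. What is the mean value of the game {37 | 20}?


Game = {37 | 20}, a switch {a | b} with numbers a > b.
Its thermograph has left wall a - t and right wall b + t, which meet at t = (a - b)/2, where both equal (a + b)/2. So the mast (mean value) is at (a + b)/2.
Mean = (37 + (20))/2 = 57/2 = 57/2

57/2


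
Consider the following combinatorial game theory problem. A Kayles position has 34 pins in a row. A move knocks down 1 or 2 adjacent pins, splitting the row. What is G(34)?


Kayles: a move removes 1 or 2 adjacent pins from a contiguous row.
Removing pins from a row of k leaves two independent rows (a, b) with a + b = k - 1 (one pin) or a + b = k - 2 (two pins); an end removal gives a = 0.
By Sprague-Grundy, G(k) = mex{ G(a) XOR G(b) } over all these splits. G(0) = 0.
G(1): splits (0,0):0^0=0 -> mex({0}) = 1
G(2): splits (0,1):0^1=1 (0,0):0^0=0 -> mex({0, 1}) = 2
G(3): splits (0,2):0^2=2 (1,1):1^1=0 (0,1):0^1=1 -> mex({0, 1, 2}) = 3
G(4): splits (0,3):0^3=3 (1,2):1^2=3 (0,2):0^2=2 (1,1):1^1=0 -> mex({0, 2, 3}) = 1
G(5): splits (0,4):0^1=1 (1,3):1^3=2 (2,2):2^2=0 (0,3):0^3=3 (1,2):1^2=3 -> mex({0, 1, 2, 3}) = 4
G(6) = mex({0, 1, 2, 4}) = 3
G(7) = mex({0, 1, 3, 4, 5}) = 2
G(8) = mex({0, 2, 3, 5, 6}) = 1
G(9) = mex({0, 1, 2, 3, 6, 7}) = 4
G(10) = mex({0, 1, 3, 4, 5, 7}) = 2
G(11) = mex({0, 1, 2, 3, 4, 5}) = 6
G(12) = mex({0, 1, 2, 3, 5, 6, 7}) = 4
G(13) = mex({0, 2, 3, 4, 6, 7}) = 1
G(14) = mex({0, 1, 4, 5, 6, 7}) = 2
G(15) = mex({0, 1, 2, 3, 4, 5, 6}) = 7
G(16) = mex({0, 2, 3, 5, 6, 7}) = 1
G(17) = mex({0, 1, 2, 3, 5, 6, 7}) = 4
G(18) = mex({0, 1, 2, 4, 5, 6}) = 3
G(19) = mex({0, 1, 3, 4, 5, 7}) = 2
G(20) = mex({0, 2, 3, 4, 5, 6, 7}) = 1
G(21) = mex({0, 1, 2, 3, 5, 6, 7}) = 4
G(22) = mex({0, 1, 2, 3, 4, 5, 7}) = 6
G(23) = mex({0, 1, 2, 3, 4, 5, 6}) = 7
G(24) = mex({0, 1, 2, 3, 5, 6, 7}) = 4
G(25) = mex({0, 2, 3, 4, 6, 7}) = 1
G(26) = mex({0, 1, 3, 4, 5, 6, 7}) = 2
G(27) = mex({0, 1, 2, 3, 4, 5, 6, 7}) = 8
G(28) = mex({0, 1, 2, 3, 4, 6, 7, 8}) = 5
G(29) = mex({0, 1, 2, 3, 5, 6, 7, 8, 9}) = 4
G(30) = mex({0, 1, 2, 3, 4, 5, 6, 9, 10}) = 7
G(31) = mex({0, 1, 3, 4, 5, 7, 10, 11}) = 2
G(32) = mex({0, 2, 3, 4, 5, 6, 7, 9, 11}) = 1
G(33) = mex({0, 1, 2, 3, 4, 5, 6, 7, 9, 12}) = 8
G(34) = mex({0, 1, 2, 3, 4, 5, 7, 8, 11, 12}) = 6
Therefore G(34) = 6.

6


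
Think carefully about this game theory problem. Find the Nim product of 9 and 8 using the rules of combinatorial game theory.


Nim multiplication is bilinear over XOR: (u XOR v) * w = (u*w) XOR (v*w).
So we split each operand into its bit components and XOR the pairwise Nim products.
9 = 1 + 8 (as XOR of powers of 2).
8 = 8 (as XOR of powers of 2).
Using the standard Nim-product table on single bits:
  2*2 = 3,   2*4 = 8,   2*8 = 12,
  4*4 = 6,   4*8 = 11,  8*8 = 13,
and  1*x = x (identity), k*l = l*k (commutative).
Pairwise Nim products:
  1 * 8 = 8
  8 * 8 = 13
XOR them: 8 XOR 13 = 5.
Result: 9 * 8 = 5 (in Nim).

5
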